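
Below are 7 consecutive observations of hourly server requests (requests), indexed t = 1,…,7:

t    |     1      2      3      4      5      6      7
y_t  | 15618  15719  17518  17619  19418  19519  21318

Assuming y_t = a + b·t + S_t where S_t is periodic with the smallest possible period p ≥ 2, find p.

2

First differences y_{t+1} − y_t: 101, 1799, 101, 1799, 101, 1799, …
The difference pattern repeats every 2 terms and not for any smaller step, so p = 2.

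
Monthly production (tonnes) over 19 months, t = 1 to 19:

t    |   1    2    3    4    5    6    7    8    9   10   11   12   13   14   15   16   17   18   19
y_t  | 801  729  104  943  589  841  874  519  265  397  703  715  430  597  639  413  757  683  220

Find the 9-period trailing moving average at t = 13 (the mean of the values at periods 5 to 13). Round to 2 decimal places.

592.56

Sum of periods 5–13: 589 + 841 + 874 + 519 + 265 + 397 + 703 + 715 + 430 = 5333
Divide by 9: 5333 / 9 = 592.56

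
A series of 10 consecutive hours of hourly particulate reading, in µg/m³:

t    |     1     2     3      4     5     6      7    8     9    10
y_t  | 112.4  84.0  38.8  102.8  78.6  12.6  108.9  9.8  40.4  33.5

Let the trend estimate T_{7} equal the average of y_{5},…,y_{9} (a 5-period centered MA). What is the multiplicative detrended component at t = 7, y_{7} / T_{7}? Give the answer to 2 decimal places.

2.18

Trend T_7 = (78.6 + 12.6 + 108.9 + 9.8 + 40.4) / 5 = 250.3/5 = 50.0600
Ratio to trend: 108.9 / 50.0600 = 2.18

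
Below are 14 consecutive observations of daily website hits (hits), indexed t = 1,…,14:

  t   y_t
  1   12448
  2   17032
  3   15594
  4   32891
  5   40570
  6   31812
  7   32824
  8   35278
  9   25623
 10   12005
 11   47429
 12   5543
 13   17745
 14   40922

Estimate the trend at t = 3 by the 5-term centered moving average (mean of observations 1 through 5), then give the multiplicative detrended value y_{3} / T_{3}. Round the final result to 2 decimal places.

0.66

Trend T_3 = (12448 + 17032 + 15594 + 32891 + 40570) / 5 = 118535/5 = 23707.0000
Ratio to trend: 15594 / 23707.0000 = 0.66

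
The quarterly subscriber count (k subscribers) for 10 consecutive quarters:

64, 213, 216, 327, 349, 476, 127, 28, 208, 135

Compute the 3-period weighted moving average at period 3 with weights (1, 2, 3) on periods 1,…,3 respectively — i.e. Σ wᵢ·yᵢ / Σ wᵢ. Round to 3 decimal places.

189.667

Weighted sum: 1·64 + 2·213 + 3·216 = 64 + 426 + 648 = 1138
Weight total: 1 + 2 + 3 = 6
WMA = 1138 / 6 = 189.667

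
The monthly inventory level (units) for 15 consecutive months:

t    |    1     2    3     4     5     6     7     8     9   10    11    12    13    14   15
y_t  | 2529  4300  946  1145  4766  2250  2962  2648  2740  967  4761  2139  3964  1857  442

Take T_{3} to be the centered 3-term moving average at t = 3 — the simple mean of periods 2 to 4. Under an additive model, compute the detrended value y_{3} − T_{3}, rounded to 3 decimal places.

-1184.333

Trend T_3 = (4300 + 946 + 1145) / 3 = 6391/3 = 2130.33333
Detrended value: 946 − 2130.33333 = -1184.333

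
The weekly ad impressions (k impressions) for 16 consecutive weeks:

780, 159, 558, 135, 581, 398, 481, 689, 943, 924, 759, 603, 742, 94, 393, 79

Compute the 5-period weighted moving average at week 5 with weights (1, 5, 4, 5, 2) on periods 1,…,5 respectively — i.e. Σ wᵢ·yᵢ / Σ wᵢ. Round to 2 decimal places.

Weighted sum: 1·780 + 5·159 + 4·558 + 5·135 + 2·581 = 780 + 795 + 2232 + 675 + 1162 = 5644
Weight total: 1 + 5 + 4 + 5 + 2 = 17
WMA = 5644 / 17 = 332.00

332.00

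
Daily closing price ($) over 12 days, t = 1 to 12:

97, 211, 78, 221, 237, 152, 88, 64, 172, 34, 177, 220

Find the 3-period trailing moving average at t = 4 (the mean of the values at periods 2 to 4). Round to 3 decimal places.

Sum of periods 2–4: 211 + 78 + 221 = 510
Divide by 3: 510 / 3 = 170.000

170.000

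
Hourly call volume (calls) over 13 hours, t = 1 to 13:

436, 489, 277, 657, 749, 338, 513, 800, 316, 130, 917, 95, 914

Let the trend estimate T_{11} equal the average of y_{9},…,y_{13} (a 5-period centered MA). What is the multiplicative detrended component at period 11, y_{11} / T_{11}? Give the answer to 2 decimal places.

1.93

Trend T_11 = (316 + 130 + 917 + 95 + 914) / 5 = 2372/5 = 474.4000
Ratio to trend: 917 / 474.4000 = 1.93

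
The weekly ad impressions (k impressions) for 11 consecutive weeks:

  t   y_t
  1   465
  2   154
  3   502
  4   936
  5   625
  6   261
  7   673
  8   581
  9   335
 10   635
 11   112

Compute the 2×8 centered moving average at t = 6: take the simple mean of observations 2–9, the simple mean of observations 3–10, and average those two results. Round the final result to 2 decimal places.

Sum over 2–9: 154 + 502 + 936 + 625 + 261 + 673 + 581 + 335 = 4067
Sum over 3–10: 502 + 936 + 625 + 261 + 673 + 581 + 335 + 635 = 4548
CMA at t=6 = (4067 + 4548) / (2·8) = 8615 / 16 = 538.44

538.44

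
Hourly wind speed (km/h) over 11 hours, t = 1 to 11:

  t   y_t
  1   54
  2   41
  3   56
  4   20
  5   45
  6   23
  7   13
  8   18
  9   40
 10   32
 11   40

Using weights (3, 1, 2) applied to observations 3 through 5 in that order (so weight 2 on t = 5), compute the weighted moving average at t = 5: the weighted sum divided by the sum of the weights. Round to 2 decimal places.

46.33

Weighted sum: 3·56 + 1·20 + 2·45 = 168 + 20 + 90 = 278
Weight total: 3 + 1 + 2 = 6
WMA = 278 / 6 = 46.33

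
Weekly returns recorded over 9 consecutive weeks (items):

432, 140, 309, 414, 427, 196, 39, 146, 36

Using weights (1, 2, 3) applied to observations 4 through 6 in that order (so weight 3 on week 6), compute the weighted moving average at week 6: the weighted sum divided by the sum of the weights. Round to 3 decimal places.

Weighted sum: 1·414 + 2·427 + 3·196 = 414 + 854 + 588 = 1856
Weight total: 1 + 2 + 3 = 6
WMA = 1856 / 6 = 309.333

309.333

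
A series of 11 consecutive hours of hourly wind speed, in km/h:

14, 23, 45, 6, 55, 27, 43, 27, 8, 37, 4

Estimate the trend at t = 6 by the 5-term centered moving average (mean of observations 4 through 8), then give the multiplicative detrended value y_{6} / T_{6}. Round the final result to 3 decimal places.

0.854

Trend T_6 = (6 + 55 + 27 + 43 + 27) / 5 = 158/5 = 31.60000
Ratio to trend: 27 / 31.60000 = 0.854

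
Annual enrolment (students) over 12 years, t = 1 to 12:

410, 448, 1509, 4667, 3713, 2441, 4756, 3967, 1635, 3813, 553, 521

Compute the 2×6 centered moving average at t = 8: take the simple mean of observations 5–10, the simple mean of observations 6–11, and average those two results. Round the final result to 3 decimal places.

Sum over 5–10: 3713 + 2441 + 4756 + 3967 + 1635 + 3813 = 20325
Sum over 6–11: 2441 + 4756 + 3967 + 1635 + 3813 + 553 = 17165
CMA at t=8 = (20325 + 17165) / (2·6) = 37490 / 12 = 3124.167

3124.167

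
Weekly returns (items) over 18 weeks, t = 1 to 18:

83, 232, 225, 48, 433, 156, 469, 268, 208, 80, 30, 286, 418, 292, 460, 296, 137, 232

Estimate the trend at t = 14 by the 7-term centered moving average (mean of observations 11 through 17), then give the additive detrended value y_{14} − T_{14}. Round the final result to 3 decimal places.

17.857

Trend T_14 = (30 + 286 + 418 + 292 + 460 + 296 + 137) / 7 = 1919/7 = 274.14286
Detrended value: 292 − 274.14286 = 17.857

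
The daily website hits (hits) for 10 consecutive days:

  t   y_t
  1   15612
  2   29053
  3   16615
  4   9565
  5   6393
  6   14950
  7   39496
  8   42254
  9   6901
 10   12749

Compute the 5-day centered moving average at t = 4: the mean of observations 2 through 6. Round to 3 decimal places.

Sum of periods 2–6: 29053 + 16615 + 9565 + 6393 + 14950 = 76576
Divide by 5: 76576 / 5 = 15315.200

15315.200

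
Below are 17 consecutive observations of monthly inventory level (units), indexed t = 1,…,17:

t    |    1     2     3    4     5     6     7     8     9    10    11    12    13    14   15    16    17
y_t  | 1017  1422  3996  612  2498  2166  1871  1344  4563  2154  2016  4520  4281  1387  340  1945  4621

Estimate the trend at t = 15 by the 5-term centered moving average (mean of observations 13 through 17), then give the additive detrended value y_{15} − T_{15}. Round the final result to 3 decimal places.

-2174.800

Trend T_15 = (4281 + 1387 + 340 + 1945 + 4621) / 5 = 12574/5 = 2514.80000
Detrended value: 340 − 2514.80000 = -2174.800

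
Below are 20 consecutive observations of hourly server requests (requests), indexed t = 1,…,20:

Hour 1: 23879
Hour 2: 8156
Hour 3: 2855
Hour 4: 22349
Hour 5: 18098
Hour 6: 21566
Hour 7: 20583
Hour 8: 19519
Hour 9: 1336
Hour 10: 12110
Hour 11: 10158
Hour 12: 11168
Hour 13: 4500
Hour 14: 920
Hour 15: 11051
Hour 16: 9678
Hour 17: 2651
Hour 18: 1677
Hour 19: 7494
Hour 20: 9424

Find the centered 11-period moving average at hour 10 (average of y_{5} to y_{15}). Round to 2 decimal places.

11909.91

Sum of periods 5–15: 18098 + 21566 + 20583 + 19519 + 1336 + 12110 + 10158 + 11168 + 4500 + 920 + 11051 = 131009
Divide by 11: 131009 / 11 = 11909.91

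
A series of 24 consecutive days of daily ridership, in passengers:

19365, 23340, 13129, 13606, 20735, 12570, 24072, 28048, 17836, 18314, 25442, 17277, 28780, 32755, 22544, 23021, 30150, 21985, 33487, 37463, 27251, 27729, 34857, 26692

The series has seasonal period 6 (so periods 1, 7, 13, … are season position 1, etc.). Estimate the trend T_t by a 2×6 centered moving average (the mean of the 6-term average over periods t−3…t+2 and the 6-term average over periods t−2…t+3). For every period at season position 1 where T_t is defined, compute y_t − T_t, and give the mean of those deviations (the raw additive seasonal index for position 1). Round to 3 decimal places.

Season position 1 occurs at t = 7, 13, 19 (where T_t is defined).
t=7: T_7 = 19870.16667; y_7 − T_7 = 24072 − 19870.16667 = 4201.83333
t=13: T_13 = 24577.58333; y_13 − T_13 = 28780 − 24577.58333 = 4202.41667
t=19: T_19 = 29285.16667; y_19 − T_19 = 33487 − 29285.16667 = 4201.83333
Mean deviation: (4201.83333 + 4202.41667 + 4201.83333) / 3 = 4202.028

4202.028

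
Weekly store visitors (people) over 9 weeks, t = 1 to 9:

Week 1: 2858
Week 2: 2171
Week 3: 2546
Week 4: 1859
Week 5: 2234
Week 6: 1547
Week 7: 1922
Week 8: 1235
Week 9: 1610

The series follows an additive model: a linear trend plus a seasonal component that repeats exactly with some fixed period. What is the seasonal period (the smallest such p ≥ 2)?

First differences y_{t+1} − y_t: -687, 375, -687, 375, -687, 375, …
The difference pattern repeats every 2 terms and not for any smaller step, so p = 2.

2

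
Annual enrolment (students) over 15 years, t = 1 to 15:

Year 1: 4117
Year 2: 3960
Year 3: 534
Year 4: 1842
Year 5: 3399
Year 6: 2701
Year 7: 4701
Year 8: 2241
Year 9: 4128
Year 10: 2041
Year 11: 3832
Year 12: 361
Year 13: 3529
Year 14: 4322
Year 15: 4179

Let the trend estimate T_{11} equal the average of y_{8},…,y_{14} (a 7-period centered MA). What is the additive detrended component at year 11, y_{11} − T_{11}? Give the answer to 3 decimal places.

Trend T_11 = (2241 + 4128 + 2041 + 3832 + 361 + 3529 + 4322) / 7 = 20454/7 = 2922.00000
Detrended value: 3832 − 2922.00000 = 910.000

910.000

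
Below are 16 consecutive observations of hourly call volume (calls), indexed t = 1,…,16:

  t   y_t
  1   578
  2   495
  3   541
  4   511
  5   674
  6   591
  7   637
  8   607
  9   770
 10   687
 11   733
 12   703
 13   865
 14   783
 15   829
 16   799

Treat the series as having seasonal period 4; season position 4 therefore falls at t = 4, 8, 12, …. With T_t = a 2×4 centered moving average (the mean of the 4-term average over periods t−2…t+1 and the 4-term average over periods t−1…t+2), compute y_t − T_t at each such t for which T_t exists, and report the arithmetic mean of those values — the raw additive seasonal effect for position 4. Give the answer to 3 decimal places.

-56.167

Season position 4 occurs at t = 4, 8, 12 (where T_t is defined).
t=4: T_4 = 567.25000; y_4 − T_4 = 511 − 567.25000 = -56.25000
t=8: T_8 = 663.25000; y_8 − T_8 = 607 − 663.25000 = -56.25000
t=12: T_12 = 759.00000; y_12 − T_12 = 703 − 759.00000 = -56.00000
Mean deviation: (-56.25000 + -56.25000 + -56.00000) / 3 = -56.167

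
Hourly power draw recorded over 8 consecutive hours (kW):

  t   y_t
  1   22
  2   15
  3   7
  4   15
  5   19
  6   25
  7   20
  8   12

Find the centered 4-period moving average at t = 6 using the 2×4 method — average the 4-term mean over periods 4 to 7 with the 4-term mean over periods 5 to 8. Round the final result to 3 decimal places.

Sum over 4–7: 15 + 19 + 25 + 20 = 79
Sum over 5–8: 19 + 25 + 20 + 12 = 76
CMA at t=6 = (79 + 76) / (2·4) = 155 / 8 = 19.375

19.375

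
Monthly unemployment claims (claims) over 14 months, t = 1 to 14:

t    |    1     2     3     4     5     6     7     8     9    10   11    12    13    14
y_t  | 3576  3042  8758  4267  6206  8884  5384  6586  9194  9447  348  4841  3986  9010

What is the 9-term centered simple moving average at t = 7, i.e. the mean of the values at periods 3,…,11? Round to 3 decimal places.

Sum of periods 3–11: 8758 + 4267 + 6206 + 8884 + 5384 + 6586 + 9194 + 9447 + 348 = 59074
Divide by 9: 59074 / 9 = 6563.778

6563.778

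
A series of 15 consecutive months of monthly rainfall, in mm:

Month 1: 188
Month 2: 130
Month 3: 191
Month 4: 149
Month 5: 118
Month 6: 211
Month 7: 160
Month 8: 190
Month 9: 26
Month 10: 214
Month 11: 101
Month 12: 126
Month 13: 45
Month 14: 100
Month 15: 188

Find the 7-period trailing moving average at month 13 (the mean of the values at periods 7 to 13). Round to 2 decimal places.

123.14

Sum of periods 7–13: 160 + 190 + 26 + 214 + 101 + 126 + 45 = 862
Divide by 7: 862 / 7 = 123.14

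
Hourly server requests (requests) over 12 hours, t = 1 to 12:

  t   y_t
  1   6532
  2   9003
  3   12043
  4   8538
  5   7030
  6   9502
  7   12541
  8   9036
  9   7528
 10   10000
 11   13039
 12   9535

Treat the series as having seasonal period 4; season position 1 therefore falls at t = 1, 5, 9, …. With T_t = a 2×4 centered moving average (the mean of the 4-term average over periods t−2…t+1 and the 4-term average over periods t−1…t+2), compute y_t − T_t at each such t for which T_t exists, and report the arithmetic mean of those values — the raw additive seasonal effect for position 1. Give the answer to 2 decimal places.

-2310.50

Season position 1 occurs at t = 5, 9 (where T_t is defined).
t=5: T_5 = 9340.5000; y_5 − T_5 = 7030 − 9340.5000 = -2310.5000
t=9: T_9 = 9838.5000; y_9 − T_9 = 7528 − 9838.5000 = -2310.5000
Mean deviation: (-2310.5000 + -2310.5000) / 2 = -2310.50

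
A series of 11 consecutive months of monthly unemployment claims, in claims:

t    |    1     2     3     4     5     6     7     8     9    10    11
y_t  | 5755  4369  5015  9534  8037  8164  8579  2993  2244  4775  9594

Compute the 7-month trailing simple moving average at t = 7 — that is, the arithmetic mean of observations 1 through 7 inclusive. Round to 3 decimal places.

Sum of periods 1–7: 5755 + 4369 + 5015 + 9534 + 8037 + 8164 + 8579 = 49453
Divide by 7: 49453 / 7 = 7064.714

7064.714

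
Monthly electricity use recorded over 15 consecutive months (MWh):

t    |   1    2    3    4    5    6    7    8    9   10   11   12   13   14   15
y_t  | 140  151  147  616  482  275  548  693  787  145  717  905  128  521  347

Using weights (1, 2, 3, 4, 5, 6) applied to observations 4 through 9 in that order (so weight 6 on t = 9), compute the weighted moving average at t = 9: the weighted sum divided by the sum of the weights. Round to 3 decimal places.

Weighted sum: 1·616 + 2·482 + 3·275 + 4·548 + 5·693 + 6·787 = 616 + 964 + 825 + 2192 + 3465 + 4722 = 12784
Weight total: 1 + 2 + 3 + 4 + 5 + 6 = 21
WMA = 12784 / 21 = 608.762

608.762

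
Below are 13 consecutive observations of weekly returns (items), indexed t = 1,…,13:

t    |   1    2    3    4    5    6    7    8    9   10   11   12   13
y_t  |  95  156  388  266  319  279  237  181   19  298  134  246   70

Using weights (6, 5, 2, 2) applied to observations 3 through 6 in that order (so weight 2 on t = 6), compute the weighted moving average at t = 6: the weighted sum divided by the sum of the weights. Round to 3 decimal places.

323.600

Weighted sum: 6·388 + 5·266 + 2·319 + 2·279 = 2328 + 1330 + 638 + 558 = 4854
Weight total: 6 + 5 + 2 + 2 = 15
WMA = 4854 / 15 = 323.600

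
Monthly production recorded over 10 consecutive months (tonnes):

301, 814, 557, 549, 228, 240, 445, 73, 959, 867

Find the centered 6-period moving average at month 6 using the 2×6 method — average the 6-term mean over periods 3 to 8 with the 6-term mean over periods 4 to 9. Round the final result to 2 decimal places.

Sum over 3–8: 557 + 549 + 228 + 240 + 445 + 73 = 2092
Sum over 4–9: 549 + 228 + 240 + 445 + 73 + 959 = 2494
CMA at t=6 = (2092 + 2494) / (2·6) = 4586 / 12 = 382.17

382.17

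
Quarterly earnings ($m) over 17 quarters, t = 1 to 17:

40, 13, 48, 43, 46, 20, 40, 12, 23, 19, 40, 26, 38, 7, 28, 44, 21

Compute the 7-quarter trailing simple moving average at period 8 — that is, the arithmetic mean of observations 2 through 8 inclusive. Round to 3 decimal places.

Sum of periods 2–8: 13 + 48 + 43 + 46 + 20 + 40 + 12 = 222
Divide by 7: 222 / 7 = 31.714

31.714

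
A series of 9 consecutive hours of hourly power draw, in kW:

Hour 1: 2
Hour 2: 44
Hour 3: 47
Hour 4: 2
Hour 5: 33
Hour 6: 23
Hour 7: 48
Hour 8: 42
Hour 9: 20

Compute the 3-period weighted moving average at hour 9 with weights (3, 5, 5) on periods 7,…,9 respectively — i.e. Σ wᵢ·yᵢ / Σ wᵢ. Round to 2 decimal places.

34.92

Weighted sum: 3·48 + 5·42 + 5·20 = 144 + 210 + 100 = 454
Weight total: 3 + 5 + 5 = 13
WMA = 454 / 13 = 34.92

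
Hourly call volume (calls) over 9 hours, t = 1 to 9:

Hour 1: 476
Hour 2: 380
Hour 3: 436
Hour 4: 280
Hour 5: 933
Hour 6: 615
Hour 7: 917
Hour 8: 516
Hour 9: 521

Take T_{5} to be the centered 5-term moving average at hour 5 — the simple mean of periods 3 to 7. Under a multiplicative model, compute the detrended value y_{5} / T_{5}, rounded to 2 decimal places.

1.47

Trend T_5 = (436 + 280 + 933 + 615 + 917) / 5 = 3181/5 = 636.2000
Ratio to trend: 933 / 636.2000 = 1.47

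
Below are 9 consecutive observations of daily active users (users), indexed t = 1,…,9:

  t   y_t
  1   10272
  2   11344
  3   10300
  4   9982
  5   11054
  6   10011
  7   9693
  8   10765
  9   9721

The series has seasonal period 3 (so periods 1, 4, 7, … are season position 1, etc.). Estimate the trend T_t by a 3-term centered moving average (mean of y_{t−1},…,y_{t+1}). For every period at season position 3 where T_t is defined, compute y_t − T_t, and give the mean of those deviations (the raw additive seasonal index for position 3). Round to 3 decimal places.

-241.833

Season position 3 occurs at t = 3, 6 (where T_t is defined).
t=3: T_3 = 10542.00000; y_3 − T_3 = 10300 − 10542.00000 = -242.00000
t=6: T_6 = 10252.66667; y_6 − T_6 = 10011 − 10252.66667 = -241.66667
Mean deviation: (-242.00000 + -241.66667) / 2 = -241.833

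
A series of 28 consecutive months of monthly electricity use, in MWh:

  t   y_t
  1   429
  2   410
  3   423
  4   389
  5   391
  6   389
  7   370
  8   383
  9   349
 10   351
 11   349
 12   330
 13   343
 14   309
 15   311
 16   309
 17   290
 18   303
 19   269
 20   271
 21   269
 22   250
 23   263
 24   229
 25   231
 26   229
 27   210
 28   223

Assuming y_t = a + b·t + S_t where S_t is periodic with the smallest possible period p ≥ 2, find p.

First differences y_{t+1} − y_t: -19, 13, -34, 2, -2, -19, 13, -34, 2, -2, -19, 13, …
The difference pattern repeats every 5 terms and not for any smaller step, so p = 5.

5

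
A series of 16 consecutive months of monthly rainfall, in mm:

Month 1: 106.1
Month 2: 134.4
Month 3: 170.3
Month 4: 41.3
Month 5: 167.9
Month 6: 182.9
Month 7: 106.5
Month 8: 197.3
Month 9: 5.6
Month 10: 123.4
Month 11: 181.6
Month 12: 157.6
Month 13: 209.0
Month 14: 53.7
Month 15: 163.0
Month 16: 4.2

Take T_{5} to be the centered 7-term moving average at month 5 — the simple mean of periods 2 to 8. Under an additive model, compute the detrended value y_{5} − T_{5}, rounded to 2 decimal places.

24.96

Trend T_5 = (134.4 + 170.3 + 41.3 + 167.9 + 182.9 + 106.5 + 197.3) / 7 = 1000.6/7 = 142.9429
Detrended value: 167.9 − 142.9429 = 24.96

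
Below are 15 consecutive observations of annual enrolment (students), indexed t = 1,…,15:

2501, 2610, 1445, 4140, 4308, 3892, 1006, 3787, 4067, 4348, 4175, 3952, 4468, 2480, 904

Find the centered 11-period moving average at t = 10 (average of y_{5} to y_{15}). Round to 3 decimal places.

Sum of periods 5–15: 4308 + 3892 + 1006 + 3787 + 4067 + 4348 + 4175 + 3952 + 4468 + 2480 + 904 = 37387
Divide by 11: 37387 / 11 = 3398.818

3398.818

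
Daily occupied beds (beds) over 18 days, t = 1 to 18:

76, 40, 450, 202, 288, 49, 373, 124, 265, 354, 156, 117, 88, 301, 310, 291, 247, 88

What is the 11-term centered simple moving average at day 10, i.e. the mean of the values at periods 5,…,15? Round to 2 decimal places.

Sum of periods 5–15: 288 + 49 + 373 + 124 + 265 + 354 + 156 + 117 + 88 + 301 + 310 = 2425
Divide by 11: 2425 / 11 = 220.45

220.45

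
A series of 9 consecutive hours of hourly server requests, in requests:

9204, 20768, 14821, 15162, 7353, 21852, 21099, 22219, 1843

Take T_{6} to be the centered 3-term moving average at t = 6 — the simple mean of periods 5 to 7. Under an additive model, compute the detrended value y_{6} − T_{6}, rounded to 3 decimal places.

5084.000

Trend T_6 = (7353 + 21852 + 21099) / 3 = 50304/3 = 16768.00000
Detrended value: 21852 − 16768.00000 = 5084.000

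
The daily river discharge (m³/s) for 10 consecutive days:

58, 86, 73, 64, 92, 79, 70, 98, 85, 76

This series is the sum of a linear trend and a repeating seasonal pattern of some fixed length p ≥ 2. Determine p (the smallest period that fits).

First differences y_{t+1} − y_t: 28, -13, -9, 28, -13, -9, 28, -13, …
The difference pattern repeats every 3 terms and not for any smaller step, so p = 3.

3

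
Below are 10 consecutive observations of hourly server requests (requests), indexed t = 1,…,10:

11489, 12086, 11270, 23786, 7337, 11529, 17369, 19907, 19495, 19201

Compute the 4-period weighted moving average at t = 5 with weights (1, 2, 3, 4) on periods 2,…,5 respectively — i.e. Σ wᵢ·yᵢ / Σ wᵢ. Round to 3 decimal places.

13533.200

Weighted sum: 1·12086 + 2·11270 + 3·23786 + 4·7337 = 12086 + 22540 + 71358 + 29348 = 135332
Weight total: 1 + 2 + 3 + 4 = 10
WMA = 135332 / 10 = 13533.200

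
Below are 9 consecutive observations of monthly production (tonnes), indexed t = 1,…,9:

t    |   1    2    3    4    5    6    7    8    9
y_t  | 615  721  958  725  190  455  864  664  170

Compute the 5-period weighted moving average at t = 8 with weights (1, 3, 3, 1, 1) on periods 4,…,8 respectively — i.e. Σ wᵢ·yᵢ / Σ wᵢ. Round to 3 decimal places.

465.333

Weighted sum: 1·725 + 3·190 + 3·455 + 1·864 + 1·664 = 725 + 570 + 1365 + 864 + 664 = 4188
Weight total: 1 + 3 + 3 + 1 + 1 = 9
WMA = 4188 / 9 = 465.333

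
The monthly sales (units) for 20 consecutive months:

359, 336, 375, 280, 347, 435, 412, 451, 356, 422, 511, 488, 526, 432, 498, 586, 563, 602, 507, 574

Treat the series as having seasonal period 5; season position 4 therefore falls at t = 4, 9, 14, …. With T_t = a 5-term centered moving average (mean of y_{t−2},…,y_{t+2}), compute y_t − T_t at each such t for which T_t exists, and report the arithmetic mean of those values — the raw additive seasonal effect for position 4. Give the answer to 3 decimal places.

Season position 4 occurs at t = 4, 9, 14 (where T_t is defined).
t=4: T_4 = 354.60000; y_4 − T_4 = 280 − 354.60000 = -74.60000
t=9: T_9 = 430.40000; y_9 − T_9 = 356 − 430.40000 = -74.40000
t=14: T_14 = 506.00000; y_14 − T_14 = 432 − 506.00000 = -74.00000
Mean deviation: (-74.60000 + -74.40000 + -74.00000) / 3 = -74.333

-74.333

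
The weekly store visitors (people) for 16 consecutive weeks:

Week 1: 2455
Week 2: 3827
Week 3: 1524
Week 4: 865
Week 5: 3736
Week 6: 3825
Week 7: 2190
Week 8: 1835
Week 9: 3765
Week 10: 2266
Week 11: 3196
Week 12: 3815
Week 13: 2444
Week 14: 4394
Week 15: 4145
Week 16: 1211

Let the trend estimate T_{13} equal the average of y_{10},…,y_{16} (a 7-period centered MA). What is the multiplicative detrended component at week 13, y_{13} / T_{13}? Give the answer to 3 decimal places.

Trend T_13 = (2266 + 3196 + 3815 + 2444 + 4394 + 4145 + 1211) / 7 = 21471/7 = 3067.28571
Ratio to trend: 2444 / 3067.28571 = 0.797

0.797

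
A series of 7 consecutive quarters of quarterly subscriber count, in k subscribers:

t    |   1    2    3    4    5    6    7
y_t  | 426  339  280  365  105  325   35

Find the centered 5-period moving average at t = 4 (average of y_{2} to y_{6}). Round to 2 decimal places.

Sum of periods 2–6: 339 + 280 + 365 + 105 + 325 = 1414
Divide by 5: 1414 / 5 = 282.80

282.80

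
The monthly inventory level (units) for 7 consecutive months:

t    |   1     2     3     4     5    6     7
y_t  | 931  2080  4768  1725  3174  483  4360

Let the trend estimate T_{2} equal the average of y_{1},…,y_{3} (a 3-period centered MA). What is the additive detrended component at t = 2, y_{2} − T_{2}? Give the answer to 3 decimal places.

Trend T_2 = (931 + 2080 + 4768) / 3 = 7779/3 = 2593.00000
Detrended value: 2080 − 2593.00000 = -513.000

-513.000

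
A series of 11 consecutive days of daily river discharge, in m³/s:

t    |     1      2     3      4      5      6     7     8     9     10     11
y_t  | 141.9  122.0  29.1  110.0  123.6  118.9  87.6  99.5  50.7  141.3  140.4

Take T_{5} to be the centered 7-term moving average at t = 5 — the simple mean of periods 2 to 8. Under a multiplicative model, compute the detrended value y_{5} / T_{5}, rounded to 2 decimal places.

Trend T_5 = (122.0 + 29.1 + 110.0 + 123.6 + 118.9 + 87.6 + 99.5) / 7 = 690.7/7 = 98.6714
Ratio to trend: 123.6 / 98.6714 = 1.25

1.25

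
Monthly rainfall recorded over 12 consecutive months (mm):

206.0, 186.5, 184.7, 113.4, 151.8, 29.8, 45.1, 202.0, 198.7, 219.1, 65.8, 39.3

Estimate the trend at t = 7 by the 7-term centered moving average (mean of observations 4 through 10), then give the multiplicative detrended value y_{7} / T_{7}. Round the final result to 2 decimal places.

0.33

Trend T_7 = (113.4 + 151.8 + 29.8 + 45.1 + 202.0 + 198.7 + 219.1) / 7 = 959.9/7 = 137.1286
Ratio to trend: 45.1 / 137.1286 = 0.33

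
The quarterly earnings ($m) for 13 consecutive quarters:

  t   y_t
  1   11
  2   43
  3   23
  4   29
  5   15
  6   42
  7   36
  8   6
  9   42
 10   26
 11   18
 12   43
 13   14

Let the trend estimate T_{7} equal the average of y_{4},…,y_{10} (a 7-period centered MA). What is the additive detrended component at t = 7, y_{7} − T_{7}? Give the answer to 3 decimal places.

8.000

Trend T_7 = (29 + 15 + 42 + 36 + 6 + 42 + 26) / 7 = 196/7 = 28.00000
Detrended value: 36 − 28.00000 = 8.000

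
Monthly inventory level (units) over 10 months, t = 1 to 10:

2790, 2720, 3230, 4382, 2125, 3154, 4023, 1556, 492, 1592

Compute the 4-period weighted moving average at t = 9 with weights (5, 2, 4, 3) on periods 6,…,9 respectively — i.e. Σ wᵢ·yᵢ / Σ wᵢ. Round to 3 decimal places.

2251.143

Weighted sum: 5·3154 + 2·4023 + 4·1556 + 3·492 = 15770 + 8046 + 6224 + 1476 = 31516
Weight total: 5 + 2 + 4 + 3 = 14
WMA = 31516 / 14 = 2251.143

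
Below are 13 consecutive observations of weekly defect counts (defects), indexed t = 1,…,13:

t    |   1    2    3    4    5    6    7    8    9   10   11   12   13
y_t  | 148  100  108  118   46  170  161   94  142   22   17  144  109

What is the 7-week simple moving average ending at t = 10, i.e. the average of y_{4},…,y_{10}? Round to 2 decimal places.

Sum of periods 4–10: 118 + 46 + 170 + 161 + 94 + 142 + 22 = 753
Divide by 7: 753 / 7 = 107.57

107.57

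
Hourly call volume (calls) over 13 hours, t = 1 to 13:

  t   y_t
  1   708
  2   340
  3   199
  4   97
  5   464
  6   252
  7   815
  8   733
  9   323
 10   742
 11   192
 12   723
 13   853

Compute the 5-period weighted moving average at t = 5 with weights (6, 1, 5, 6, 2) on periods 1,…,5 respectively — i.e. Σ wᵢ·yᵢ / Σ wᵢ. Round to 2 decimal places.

Weighted sum: 6·708 + 1·340 + 5·199 + 6·97 + 2·464 = 4248 + 340 + 995 + 582 + 928 = 7093
Weight total: 6 + 1 + 5 + 6 + 2 = 20
WMA = 7093 / 20 = 354.65

354.65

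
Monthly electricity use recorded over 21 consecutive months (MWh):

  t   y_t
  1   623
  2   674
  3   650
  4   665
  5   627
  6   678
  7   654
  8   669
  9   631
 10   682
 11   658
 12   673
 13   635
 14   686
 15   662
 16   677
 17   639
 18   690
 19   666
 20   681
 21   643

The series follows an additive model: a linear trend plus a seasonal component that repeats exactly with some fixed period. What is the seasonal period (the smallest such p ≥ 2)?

4

First differences y_{t+1} − y_t: 51, -24, 15, -38, 51, -24, 15, -38, 51, -24, …
The difference pattern repeats every 4 terms and not for any smaller step, so p = 4.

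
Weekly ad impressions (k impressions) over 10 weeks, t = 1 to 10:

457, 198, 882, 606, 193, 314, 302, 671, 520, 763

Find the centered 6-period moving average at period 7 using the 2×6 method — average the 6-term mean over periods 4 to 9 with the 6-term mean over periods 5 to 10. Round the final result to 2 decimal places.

Sum over 4–9: 606 + 193 + 314 + 302 + 671 + 520 = 2606
Sum over 5–10: 193 + 314 + 302 + 671 + 520 + 763 = 2763
CMA at t=7 = (2606 + 2763) / (2·6) = 5369 / 12 = 447.42

447.42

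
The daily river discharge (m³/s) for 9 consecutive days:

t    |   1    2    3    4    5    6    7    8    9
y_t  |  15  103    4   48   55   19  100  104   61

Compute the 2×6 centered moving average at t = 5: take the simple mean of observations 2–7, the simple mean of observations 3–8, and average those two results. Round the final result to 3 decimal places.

54.917

Sum over 2–7: 103 + 4 + 48 + 55 + 19 + 100 = 329
Sum over 3–8: 4 + 48 + 55 + 19 + 100 + 104 = 330
CMA at t=5 = (329 + 330) / (2·6) = 659 / 12 = 54.917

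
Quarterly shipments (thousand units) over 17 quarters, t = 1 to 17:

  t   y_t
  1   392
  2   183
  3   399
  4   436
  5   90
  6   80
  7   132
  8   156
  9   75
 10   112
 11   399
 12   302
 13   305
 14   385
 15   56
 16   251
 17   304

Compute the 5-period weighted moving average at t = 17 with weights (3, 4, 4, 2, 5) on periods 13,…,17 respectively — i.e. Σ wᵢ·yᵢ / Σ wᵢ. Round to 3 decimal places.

Weighted sum: 3·305 + 4·385 + 4·56 + 2·251 + 5·304 = 915 + 1540 + 224 + 502 + 1520 = 4701
Weight total: 3 + 4 + 4 + 2 + 5 = 18
WMA = 4701 / 18 = 261.167

261.167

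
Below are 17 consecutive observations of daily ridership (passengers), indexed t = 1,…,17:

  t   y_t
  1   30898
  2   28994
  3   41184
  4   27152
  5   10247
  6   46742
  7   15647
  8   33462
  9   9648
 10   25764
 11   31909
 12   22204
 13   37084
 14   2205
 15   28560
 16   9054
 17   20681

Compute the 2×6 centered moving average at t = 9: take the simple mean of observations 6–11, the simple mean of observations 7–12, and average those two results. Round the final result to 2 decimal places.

25150.50

Sum over 6–11: 46742 + 15647 + 33462 + 9648 + 25764 + 31909 = 163172
Sum over 7–12: 15647 + 33462 + 9648 + 25764 + 31909 + 22204 = 138634
CMA at t=9 = (163172 + 138634) / (2·6) = 301806 / 12 = 25150.50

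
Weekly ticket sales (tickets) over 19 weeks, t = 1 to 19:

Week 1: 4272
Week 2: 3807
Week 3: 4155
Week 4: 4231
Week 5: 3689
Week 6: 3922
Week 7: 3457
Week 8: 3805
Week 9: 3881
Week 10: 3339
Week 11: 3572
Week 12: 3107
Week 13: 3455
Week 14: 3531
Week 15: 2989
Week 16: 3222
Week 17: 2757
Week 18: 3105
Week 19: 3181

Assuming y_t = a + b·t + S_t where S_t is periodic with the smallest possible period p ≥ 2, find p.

5

First differences y_{t+1} − y_t: -465, 348, 76, -542, 233, -465, 348, 76, -542, 233, -465, 348, …
The difference pattern repeats every 5 terms and not for any smaller step, so p = 5.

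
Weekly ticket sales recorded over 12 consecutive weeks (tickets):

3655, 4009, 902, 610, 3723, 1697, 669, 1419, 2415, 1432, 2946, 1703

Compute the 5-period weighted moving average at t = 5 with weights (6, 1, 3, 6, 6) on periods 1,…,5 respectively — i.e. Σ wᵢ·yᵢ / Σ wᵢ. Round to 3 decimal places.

Weighted sum: 6·3655 + 1·4009 + 3·902 + 6·610 + 6·3723 = 21930 + 4009 + 2706 + 3660 + 22338 = 54643
Weight total: 6 + 1 + 3 + 6 + 6 = 22
WMA = 54643 / 22 = 2483.773

2483.773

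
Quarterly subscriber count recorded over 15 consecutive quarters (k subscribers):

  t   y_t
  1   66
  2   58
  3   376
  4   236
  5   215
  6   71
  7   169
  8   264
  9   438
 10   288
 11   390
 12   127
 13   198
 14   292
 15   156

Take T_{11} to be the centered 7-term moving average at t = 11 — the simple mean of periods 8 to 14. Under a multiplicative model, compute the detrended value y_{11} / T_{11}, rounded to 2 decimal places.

Trend T_11 = (264 + 438 + 288 + 390 + 127 + 198 + 292) / 7 = 1997/7 = 285.2857
Ratio to trend: 390 / 285.2857 = 1.37

1.37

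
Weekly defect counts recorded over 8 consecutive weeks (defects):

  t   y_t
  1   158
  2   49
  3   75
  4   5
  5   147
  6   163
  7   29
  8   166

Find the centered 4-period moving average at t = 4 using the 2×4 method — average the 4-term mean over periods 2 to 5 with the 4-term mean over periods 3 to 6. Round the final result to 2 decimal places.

83.25

Sum over 2–5: 49 + 75 + 5 + 147 = 276
Sum over 3–6: 75 + 5 + 147 + 163 = 390
CMA at t=4 = (276 + 390) / (2·4) = 666 / 8 = 83.25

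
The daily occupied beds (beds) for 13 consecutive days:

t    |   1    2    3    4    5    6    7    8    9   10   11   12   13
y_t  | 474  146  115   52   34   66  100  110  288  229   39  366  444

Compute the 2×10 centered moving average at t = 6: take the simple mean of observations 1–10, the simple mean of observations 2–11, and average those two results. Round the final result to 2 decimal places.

139.65

Sum over 1–10: 474 + 146 + 115 + 52 + 34 + 66 + 100 + 110 + 288 + 229 = 1614
Sum over 2–11: 146 + 115 + 52 + 34 + 66 + 100 + 110 + 288 + 229 + 39 = 1179
CMA at t=6 = (1614 + 1179) / (2·10) = 2793 / 20 = 139.65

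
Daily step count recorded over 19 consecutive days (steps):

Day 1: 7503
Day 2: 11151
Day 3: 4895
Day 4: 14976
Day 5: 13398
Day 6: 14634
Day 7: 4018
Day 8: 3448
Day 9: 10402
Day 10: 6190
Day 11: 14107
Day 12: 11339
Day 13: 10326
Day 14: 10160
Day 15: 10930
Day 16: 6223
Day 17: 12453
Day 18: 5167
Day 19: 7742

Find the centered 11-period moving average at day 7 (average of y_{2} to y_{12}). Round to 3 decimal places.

9868.909

Sum of periods 2–12: 11151 + 4895 + 14976 + 13398 + 14634 + 4018 + 3448 + 10402 + 6190 + 14107 + 11339 = 108558
Divide by 11: 108558 / 11 = 9868.909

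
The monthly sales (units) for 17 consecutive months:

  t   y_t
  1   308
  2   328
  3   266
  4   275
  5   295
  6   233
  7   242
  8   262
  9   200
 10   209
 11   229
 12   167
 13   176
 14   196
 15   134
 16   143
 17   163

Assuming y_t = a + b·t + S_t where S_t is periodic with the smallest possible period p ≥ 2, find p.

3

First differences y_{t+1} − y_t: 20, -62, 9, 20, -62, 9, 20, -62, …
The difference pattern repeats every 3 terms and not for any smaller step, so p = 3.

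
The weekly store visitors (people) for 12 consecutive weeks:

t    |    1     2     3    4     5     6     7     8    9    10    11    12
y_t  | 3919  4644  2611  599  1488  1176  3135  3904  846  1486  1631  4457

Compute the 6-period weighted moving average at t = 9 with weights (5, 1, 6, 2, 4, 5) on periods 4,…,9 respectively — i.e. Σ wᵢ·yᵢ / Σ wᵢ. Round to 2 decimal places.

Weighted sum: 5·599 + 1·1488 + 6·1176 + 2·3135 + 4·3904 + 5·846 = 2995 + 1488 + 7056 + 6270 + 15616 + 4230 = 37655
Weight total: 5 + 1 + 6 + 2 + 4 + 5 = 23
WMA = 37655 / 23 = 1637.17

1637.17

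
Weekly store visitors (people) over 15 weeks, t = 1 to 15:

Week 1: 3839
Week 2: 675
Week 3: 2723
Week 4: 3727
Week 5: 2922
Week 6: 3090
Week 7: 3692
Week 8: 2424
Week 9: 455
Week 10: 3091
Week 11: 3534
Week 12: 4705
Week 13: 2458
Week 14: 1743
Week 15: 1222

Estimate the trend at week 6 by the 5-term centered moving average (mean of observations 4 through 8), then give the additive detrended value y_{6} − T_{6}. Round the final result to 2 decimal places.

Trend T_6 = (3727 + 2922 + 3090 + 3692 + 2424) / 5 = 15855/5 = 3171.0000
Detrended value: 3090 − 3171.0000 = -81.00

-81.00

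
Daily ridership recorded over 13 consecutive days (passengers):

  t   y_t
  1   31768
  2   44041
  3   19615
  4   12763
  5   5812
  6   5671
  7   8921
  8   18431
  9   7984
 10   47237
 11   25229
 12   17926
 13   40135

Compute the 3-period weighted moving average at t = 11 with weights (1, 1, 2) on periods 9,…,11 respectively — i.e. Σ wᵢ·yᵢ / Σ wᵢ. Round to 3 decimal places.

26419.750

Weighted sum: 1·7984 + 1·47237 + 2·25229 = 7984 + 47237 + 50458 = 105679
Weight total: 1 + 1 + 2 = 4
WMA = 105679 / 4 = 26419.750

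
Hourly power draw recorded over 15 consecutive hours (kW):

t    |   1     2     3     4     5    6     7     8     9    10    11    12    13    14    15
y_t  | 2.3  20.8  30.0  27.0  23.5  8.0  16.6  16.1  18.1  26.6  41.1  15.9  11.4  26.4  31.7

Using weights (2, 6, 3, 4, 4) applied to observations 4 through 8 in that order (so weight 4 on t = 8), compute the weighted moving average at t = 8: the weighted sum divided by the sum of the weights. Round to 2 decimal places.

Weighted sum: 2·27.0 + 6·23.5 + 3·8.0 + 4·16.6 + 4·16.1 = 54.0 + 141.0 + 24.0 + 66.4 + 64.4 = 349.8
Weight total: 2 + 6 + 3 + 4 + 4 = 19
WMA = 349.8 / 19 = 18.41

18.41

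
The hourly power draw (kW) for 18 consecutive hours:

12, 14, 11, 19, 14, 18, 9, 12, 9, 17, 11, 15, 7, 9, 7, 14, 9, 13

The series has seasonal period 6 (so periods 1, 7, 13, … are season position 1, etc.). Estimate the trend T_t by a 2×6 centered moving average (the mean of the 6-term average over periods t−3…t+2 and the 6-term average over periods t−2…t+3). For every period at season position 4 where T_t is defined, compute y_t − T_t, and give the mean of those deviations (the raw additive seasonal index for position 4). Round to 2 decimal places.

Season position 4 occurs at t = 4, 10 (where T_t is defined).
t=4: T_4 = 14.4167; y_4 − T_4 = 19 − 14.4167 = 4.5833
t=10: T_10 = 12.0000; y_10 − T_10 = 17 − 12.0000 = 5.0000
Mean deviation: (4.5833 + 5.0000) / 2 = 4.79

4.79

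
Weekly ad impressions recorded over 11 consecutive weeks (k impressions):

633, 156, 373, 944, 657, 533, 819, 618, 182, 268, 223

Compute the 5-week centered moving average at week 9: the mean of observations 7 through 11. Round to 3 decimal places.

422.000

Sum of periods 7–11: 819 + 618 + 182 + 268 + 223 = 2110
Divide by 5: 2110 / 5 = 422.000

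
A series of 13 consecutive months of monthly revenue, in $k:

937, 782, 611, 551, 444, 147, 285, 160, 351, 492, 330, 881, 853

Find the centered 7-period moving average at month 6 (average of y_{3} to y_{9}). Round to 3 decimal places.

Sum of periods 3–9: 611 + 551 + 444 + 147 + 285 + 160 + 351 = 2549
Divide by 7: 2549 / 7 = 364.143

364.143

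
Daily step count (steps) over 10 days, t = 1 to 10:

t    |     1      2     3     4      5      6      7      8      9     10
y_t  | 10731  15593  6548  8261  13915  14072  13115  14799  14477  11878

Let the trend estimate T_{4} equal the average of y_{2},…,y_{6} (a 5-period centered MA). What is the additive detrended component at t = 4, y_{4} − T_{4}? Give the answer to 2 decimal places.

Trend T_4 = (15593 + 6548 + 8261 + 13915 + 14072) / 5 = 58389/5 = 11677.8000
Detrended value: 8261 − 11677.8000 = -3416.80

-3416.80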